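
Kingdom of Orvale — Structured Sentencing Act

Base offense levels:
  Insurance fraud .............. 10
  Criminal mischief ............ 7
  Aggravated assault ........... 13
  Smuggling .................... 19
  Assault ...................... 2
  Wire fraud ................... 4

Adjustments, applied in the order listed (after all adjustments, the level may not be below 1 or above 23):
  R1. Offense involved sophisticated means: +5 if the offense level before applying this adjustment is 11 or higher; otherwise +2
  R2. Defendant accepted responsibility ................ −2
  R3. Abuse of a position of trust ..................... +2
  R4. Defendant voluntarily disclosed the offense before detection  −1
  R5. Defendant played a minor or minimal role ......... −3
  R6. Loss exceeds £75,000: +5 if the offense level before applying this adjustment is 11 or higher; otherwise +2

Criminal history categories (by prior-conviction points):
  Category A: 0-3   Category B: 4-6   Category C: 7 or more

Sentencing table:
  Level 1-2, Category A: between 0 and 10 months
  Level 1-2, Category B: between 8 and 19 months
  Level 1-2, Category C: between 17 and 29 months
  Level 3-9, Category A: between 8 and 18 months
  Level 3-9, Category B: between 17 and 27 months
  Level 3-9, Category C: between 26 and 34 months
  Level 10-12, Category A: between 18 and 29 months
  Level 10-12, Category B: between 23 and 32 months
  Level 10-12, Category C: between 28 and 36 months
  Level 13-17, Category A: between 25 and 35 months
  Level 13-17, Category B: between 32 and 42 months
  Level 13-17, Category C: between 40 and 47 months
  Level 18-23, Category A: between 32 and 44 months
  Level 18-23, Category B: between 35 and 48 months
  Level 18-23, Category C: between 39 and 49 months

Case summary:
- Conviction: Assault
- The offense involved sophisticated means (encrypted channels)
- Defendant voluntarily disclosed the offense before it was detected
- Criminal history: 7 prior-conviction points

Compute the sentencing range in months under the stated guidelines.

Base offense level for assault: 2.
R1 applies (level before this adjustment is 2 < 11, so +2): 2 + 2 = 4.
R2 does not apply.
R4 applies: 4 − 1 = 3.
R5 does not apply.
R6 does not apply.
Final offense level: 3.
Criminal history: 7 prior points → Category C (7+).
Level 3 falls in the 3-9 band.
Grid: Level 3-9 × Category C = 26-34 months.

26-34 months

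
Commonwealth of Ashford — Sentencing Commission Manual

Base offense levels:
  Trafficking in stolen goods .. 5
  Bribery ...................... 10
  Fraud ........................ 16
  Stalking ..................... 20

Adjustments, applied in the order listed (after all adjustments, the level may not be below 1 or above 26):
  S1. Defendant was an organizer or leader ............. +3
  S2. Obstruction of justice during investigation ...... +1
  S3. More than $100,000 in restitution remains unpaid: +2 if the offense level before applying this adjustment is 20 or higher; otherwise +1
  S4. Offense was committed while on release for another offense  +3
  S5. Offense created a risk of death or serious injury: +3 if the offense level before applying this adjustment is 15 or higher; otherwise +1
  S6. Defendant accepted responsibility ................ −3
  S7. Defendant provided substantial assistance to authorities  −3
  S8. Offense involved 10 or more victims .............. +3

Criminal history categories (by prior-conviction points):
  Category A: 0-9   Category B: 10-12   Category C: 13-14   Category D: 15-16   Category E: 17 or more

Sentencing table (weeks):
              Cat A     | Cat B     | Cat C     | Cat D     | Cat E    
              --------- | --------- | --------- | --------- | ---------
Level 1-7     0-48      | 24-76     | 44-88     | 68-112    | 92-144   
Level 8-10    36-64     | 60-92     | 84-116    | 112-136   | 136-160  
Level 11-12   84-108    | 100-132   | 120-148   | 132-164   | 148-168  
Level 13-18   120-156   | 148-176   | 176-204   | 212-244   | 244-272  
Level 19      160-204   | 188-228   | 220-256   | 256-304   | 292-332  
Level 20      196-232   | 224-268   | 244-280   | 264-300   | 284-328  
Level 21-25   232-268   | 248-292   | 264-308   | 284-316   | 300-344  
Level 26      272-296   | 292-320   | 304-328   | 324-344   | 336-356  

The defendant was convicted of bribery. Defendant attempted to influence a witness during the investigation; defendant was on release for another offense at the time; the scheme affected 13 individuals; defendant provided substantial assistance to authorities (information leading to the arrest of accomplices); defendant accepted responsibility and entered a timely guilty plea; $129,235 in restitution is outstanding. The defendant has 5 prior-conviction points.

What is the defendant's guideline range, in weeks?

Base offense level for bribery: 10.
S2 applies: 10 + 1 = 11.
S3 applies (level before this adjustment is 11 < 20, so +1): 11 + 1 = 12.
S4 applies: 12 + 3 = 15.
S5 does not apply.
S6 applies: 15 − 3 = 12.
S7 applies: 12 − 3 = 9.
S8 applies: 9 + 3 = 12.
Final offense level: 12.
Criminal history: 5 prior points → Category A (0-9).
Level 12 falls in the 11-12 band.
Grid: Level 11-12 × Category A = 84-108 weeks.

84-108 weeks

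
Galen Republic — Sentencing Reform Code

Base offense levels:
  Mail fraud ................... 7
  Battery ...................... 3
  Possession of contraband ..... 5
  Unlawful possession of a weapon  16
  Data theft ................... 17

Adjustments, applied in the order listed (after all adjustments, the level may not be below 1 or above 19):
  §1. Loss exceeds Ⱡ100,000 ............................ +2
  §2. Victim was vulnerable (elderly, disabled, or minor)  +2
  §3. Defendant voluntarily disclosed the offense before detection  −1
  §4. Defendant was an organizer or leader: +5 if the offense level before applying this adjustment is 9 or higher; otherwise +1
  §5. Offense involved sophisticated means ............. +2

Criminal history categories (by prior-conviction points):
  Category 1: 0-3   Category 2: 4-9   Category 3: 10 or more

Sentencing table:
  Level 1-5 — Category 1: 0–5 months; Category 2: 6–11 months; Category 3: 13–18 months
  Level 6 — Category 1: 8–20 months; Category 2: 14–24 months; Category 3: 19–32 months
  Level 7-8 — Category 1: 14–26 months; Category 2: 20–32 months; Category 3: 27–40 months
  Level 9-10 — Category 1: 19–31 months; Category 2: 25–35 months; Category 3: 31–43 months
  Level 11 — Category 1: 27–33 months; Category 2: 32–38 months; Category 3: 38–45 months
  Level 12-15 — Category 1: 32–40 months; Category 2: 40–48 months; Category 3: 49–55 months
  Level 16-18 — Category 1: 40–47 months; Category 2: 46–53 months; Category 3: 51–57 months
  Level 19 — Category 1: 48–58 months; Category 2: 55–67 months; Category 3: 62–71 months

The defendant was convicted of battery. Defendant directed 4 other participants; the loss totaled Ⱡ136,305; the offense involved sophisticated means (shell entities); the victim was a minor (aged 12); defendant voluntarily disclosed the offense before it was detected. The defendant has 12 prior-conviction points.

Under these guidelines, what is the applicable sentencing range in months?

31-43 months

Base offense level for battery: 3.
§1 applies: 3 + 2 = 5.
§2 applies: 5 + 2 = 7.
§3 applies: 7 − 1 = 6.
§4 applies (level before this adjustment is 6 < 9, so +1): 6 + 1 = 7.
§5 applies: 7 + 2 = 9.
Final offense level: 9.
Criminal history: 12 prior points → Category 3 (10+).
Level 9 falls in the 9-10 band.
Grid: Level 9-10 × Category 3 = 31-43 months.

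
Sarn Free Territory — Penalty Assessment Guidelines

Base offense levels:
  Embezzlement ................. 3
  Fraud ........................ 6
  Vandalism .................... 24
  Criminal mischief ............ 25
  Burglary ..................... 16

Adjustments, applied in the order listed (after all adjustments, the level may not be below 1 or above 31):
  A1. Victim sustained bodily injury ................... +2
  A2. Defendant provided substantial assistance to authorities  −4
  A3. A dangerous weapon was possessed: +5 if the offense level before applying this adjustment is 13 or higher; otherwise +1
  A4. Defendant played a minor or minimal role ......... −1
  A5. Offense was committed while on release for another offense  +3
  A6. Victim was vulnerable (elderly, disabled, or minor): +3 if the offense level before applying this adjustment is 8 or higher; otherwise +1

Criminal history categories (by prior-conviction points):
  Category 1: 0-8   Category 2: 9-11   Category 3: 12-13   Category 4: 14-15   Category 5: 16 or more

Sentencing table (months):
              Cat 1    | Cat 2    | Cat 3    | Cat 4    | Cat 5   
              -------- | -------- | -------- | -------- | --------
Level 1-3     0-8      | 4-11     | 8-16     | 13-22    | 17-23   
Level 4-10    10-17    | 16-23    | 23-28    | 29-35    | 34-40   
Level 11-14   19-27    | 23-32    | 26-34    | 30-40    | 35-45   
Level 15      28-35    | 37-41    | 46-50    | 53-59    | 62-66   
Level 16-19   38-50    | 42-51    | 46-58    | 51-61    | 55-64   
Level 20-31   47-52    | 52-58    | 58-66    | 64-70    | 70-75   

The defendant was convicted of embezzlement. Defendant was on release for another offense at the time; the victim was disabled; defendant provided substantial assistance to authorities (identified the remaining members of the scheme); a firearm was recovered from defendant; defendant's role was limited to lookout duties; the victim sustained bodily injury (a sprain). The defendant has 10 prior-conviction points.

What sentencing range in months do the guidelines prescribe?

16-23 months

Base offense level for embezzlement: 3.
A1 applies: 3 + 2 = 5.
A2 applies: 5 − 4 = 1.
A3 applies (level before this adjustment is 1 < 13, so +1): 1 + 1 = 2.
A4 applies: 2 − 1 = 1.
A5 applies: 1 + 3 = 4.
A6 applies (level before this adjustment is 4 < 8, so +1): 4 + 1 = 5.
Final offense level: 5.
Criminal history: 10 prior points → Category 2 (9-11).
Level 5 falls in the 4-10 band.
Grid: Level 4-10 × Category 2 = 16-23 months.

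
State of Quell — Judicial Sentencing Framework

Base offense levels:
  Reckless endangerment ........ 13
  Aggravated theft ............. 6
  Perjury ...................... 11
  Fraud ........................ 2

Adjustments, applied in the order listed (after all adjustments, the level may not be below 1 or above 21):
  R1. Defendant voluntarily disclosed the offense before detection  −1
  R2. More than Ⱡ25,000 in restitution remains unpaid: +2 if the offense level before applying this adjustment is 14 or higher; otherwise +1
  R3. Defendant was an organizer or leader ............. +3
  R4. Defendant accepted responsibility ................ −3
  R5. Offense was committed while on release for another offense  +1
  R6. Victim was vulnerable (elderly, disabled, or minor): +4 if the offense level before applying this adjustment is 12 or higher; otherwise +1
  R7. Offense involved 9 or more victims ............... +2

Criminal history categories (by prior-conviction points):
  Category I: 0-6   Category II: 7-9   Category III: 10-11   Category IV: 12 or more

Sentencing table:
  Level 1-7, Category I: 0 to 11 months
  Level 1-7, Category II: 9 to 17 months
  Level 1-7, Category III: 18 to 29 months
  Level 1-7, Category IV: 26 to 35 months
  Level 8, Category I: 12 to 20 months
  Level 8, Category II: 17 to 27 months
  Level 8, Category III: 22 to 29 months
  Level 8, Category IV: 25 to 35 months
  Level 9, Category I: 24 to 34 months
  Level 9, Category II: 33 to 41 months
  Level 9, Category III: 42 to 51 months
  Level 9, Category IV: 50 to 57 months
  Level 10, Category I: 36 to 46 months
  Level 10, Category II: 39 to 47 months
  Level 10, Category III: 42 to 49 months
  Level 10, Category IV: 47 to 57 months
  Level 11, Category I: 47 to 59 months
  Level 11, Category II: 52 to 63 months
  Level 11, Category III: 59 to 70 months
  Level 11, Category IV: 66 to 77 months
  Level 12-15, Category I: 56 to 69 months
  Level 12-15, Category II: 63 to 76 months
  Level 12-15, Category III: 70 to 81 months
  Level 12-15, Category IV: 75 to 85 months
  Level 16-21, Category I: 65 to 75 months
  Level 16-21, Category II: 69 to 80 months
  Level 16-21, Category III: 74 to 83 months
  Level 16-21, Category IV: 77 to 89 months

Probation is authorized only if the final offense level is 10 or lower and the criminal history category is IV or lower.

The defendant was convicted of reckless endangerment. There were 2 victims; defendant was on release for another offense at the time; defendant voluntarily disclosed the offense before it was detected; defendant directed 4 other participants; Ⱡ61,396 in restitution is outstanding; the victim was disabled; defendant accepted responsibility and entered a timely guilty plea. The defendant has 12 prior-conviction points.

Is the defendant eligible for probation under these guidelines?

Base offense level for reckless endangerment: 13.
R1 applies: 13 − 1 = 12.
R2 applies (level before this adjustment is 12 < 14, so +1): 12 + 1 = 13.
R3 applies: 13 + 3 = 16.
R4 applies: 16 − 3 = 13.
R5 applies: 13 + 1 = 14.
R6 applies (level before this adjustment is 14 ≥ 12, so +4): 14 + 4 = 18.
Final offense level: 18.
Criminal history: 12 prior points → Category IV (12+).
Level 18 falls in the 16-21 band.
Grid: Level 16-21 × Category IV = 77-89 months.
Probation check: level 18 > 10 and category IV ≤ IV → not eligible.

No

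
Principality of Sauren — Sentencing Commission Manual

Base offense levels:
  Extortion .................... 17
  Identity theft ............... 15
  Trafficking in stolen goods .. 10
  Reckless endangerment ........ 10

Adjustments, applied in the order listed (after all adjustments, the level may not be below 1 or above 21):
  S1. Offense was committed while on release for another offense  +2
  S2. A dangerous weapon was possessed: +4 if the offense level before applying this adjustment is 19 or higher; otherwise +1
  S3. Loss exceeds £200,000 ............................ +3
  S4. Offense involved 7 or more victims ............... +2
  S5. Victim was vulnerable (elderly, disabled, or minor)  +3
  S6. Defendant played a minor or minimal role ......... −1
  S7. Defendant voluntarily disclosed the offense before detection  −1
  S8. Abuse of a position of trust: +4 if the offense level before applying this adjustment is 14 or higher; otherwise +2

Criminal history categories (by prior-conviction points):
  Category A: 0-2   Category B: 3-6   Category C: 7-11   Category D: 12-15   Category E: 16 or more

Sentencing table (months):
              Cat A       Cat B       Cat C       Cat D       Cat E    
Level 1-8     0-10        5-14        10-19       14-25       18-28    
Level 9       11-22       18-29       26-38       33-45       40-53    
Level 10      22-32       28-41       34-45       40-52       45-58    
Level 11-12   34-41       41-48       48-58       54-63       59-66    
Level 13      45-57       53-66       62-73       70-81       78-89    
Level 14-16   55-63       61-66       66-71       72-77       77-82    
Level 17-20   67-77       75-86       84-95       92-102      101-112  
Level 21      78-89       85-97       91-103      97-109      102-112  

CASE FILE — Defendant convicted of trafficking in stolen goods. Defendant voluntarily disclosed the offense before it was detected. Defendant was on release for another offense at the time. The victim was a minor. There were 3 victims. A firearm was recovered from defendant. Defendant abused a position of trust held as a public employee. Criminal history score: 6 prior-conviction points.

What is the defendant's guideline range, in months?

Base offense level for trafficking in stolen goods: 10.
S1 applies: 10 + 2 = 12.
S2 applies (level before this adjustment is 12 < 19, so +1): 12 + 1 = 13.
S3 does not apply.
S5 applies: 13 + 3 = 16.
S7 applies: 16 − 1 = 15.
S8 applies (level before this adjustment is 15 ≥ 14, so +4): 15 + 4 = 19.
Final offense level: 19.
Criminal history: 6 prior points → Category B (3-6).
Level 19 falls in the 17-20 band.
Grid: Level 17-20 × Category B = 75-86 months.

75-86 months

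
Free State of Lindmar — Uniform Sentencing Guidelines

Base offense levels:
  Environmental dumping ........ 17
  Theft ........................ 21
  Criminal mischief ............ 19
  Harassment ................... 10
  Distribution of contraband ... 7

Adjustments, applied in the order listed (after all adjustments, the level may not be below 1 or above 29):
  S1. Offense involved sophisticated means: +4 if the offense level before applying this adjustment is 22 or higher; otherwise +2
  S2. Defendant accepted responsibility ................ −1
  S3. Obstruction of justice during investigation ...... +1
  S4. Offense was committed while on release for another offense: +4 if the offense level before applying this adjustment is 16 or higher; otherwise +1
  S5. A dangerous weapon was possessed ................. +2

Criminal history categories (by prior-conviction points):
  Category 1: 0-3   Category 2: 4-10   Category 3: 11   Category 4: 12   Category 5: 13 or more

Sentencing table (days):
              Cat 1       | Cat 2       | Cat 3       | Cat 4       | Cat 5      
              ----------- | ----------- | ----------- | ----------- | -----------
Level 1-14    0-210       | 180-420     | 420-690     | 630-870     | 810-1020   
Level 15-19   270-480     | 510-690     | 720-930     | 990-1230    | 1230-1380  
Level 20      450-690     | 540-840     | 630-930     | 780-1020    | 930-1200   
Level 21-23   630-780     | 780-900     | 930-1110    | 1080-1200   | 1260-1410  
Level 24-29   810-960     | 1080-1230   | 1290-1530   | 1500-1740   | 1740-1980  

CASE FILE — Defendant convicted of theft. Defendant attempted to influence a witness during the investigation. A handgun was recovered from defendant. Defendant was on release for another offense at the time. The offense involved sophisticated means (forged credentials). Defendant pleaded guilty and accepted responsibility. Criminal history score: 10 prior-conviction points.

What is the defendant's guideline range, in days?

1080-1230 days

Base offense level for theft: 21.
S1 applies (level before this adjustment is 21 < 22, so +2): 21 + 2 = 23.
S2 applies: 23 − 1 = 22.
S3 applies: 22 + 1 = 23.
S4 applies (level before this adjustment is 23 ≥ 16, so +4): 23 + 4 = 27.
S5 applies: 27 + 2 = 29.
Final offense level: 29.
Criminal history: 10 prior points → Category 2 (4-10).
Level 29 falls in the 24-29 band.
Grid: Level 24-29 × Category 2 = 1080-1230 days.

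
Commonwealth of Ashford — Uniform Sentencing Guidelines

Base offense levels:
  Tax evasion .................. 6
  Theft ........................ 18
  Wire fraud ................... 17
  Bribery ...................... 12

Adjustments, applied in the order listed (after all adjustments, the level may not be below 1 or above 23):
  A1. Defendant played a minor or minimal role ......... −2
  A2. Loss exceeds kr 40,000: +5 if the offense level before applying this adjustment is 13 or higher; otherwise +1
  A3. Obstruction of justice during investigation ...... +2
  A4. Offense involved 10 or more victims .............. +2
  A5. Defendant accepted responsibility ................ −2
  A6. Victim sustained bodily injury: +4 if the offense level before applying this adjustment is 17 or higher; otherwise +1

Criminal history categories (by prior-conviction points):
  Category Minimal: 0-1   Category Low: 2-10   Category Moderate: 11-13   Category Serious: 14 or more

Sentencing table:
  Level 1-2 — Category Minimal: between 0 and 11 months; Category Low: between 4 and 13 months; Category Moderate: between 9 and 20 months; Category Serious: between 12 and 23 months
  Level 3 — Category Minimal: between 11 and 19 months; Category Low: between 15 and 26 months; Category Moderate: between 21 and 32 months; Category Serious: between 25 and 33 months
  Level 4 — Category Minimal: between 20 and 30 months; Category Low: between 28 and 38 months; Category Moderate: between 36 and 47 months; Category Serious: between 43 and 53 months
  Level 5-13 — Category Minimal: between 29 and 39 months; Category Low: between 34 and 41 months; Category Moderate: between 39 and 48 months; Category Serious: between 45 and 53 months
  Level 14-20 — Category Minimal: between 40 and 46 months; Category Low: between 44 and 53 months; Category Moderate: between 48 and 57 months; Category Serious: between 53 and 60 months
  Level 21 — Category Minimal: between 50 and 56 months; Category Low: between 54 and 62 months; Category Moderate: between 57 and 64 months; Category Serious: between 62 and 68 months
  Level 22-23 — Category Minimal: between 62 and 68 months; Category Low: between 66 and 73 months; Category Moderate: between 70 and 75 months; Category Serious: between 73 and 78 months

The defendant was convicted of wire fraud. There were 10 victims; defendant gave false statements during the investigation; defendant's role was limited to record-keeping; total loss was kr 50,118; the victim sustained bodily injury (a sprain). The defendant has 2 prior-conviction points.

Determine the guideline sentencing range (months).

66-73 months

Base offense level for wire fraud: 17.
A1 applies: 17 − 2 = 15.
A2 applies (level before this adjustment is 15 ≥ 13, so +5): 15 + 5 = 20.
A3 applies: 20 + 2 = 22.
A4 applies: 22 + 2 = 24.
A6 applies (level before this adjustment is 24 ≥ 17, so +4): 24 + 4 = 28.
Level 28 exceeds the maximum of 23; capped at 23.
Final offense level: 23.
Criminal history: 2 prior points → Category Low (2-10).
Level 23 falls in the 22-23 band.
Grid: Level 22-23 × Category Low = 66-73 months.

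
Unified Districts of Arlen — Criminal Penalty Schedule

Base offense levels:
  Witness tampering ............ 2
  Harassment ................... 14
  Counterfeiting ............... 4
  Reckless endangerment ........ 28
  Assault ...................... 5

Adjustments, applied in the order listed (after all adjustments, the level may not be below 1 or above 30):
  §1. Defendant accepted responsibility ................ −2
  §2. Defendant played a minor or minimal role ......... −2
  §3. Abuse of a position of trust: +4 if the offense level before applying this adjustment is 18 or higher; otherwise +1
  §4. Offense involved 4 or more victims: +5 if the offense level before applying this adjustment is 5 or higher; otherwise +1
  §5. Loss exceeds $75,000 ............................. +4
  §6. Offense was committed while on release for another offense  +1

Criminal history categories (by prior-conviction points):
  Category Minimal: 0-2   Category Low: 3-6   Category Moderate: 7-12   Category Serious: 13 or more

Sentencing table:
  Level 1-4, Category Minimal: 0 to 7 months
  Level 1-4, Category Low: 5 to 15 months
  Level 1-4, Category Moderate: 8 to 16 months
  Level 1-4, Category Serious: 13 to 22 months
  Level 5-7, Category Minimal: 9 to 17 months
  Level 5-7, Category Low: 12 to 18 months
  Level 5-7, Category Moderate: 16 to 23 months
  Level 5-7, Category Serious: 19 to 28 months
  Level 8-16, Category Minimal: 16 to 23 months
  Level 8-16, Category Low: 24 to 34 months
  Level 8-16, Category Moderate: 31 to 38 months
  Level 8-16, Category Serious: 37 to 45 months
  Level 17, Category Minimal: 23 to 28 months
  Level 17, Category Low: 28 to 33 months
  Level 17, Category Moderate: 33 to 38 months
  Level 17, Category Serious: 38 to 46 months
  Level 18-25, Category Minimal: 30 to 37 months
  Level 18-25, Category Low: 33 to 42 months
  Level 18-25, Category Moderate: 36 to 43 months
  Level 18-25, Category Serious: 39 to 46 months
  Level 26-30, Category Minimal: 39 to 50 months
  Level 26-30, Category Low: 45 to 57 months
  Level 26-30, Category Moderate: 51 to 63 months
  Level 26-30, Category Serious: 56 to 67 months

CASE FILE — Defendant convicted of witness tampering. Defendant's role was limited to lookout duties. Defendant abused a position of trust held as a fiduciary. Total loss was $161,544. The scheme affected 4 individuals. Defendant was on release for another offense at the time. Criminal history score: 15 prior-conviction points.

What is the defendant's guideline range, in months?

19-28 months

Base offense level for witness tampering: 2.
§1 does not apply.
§2 applies: 2 − 2 = 0.
§3 applies (level before this adjustment is 0 < 18, so +1): 0 + 1 = 1.
§4 applies (level before this adjustment is 1 < 5, so +1): 1 + 1 = 2.
§5 applies: 2 + 4 = 6.
§6 applies: 6 + 1 = 7.
Final offense level: 7.
Criminal history: 15 prior points → Category Serious (13+).
Level 7 falls in the 5-7 band.
Grid: Level 5-7 × Category Serious = 19-28 months.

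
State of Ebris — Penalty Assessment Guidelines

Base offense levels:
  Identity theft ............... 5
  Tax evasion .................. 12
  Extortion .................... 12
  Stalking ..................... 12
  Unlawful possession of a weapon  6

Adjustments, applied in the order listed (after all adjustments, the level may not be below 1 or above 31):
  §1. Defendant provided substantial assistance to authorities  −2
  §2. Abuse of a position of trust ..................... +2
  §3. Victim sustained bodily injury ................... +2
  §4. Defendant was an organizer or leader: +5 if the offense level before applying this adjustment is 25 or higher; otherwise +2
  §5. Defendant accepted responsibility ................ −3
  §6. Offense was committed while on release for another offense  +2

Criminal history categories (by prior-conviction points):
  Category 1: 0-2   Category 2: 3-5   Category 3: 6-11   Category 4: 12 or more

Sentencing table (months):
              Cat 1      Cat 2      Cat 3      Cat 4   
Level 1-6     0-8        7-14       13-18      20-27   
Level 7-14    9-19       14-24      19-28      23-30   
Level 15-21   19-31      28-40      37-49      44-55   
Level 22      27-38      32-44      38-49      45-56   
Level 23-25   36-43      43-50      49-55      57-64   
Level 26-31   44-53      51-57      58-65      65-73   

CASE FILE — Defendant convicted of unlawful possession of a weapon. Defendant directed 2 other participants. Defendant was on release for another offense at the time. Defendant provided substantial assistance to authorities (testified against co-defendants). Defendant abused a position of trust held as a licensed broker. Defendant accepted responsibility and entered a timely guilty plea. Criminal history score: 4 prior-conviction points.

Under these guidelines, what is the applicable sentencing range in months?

Base offense level for unlawful possession of a weapon: 6.
§1 applies: 6 − 2 = 4.
§2 applies: 4 + 2 = 6.
§3 does not apply.
§4 applies (level before this adjustment is 6 < 25, so +2): 6 + 2 = 8.
§5 applies: 8 − 3 = 5.
§6 applies: 5 + 2 = 7.
Final offense level: 7.
Criminal history: 4 prior points → Category 2 (3-5).
Level 7 falls in the 7-14 band.
Grid: Level 7-14 × Category 2 = 14-24 months.

14-24 months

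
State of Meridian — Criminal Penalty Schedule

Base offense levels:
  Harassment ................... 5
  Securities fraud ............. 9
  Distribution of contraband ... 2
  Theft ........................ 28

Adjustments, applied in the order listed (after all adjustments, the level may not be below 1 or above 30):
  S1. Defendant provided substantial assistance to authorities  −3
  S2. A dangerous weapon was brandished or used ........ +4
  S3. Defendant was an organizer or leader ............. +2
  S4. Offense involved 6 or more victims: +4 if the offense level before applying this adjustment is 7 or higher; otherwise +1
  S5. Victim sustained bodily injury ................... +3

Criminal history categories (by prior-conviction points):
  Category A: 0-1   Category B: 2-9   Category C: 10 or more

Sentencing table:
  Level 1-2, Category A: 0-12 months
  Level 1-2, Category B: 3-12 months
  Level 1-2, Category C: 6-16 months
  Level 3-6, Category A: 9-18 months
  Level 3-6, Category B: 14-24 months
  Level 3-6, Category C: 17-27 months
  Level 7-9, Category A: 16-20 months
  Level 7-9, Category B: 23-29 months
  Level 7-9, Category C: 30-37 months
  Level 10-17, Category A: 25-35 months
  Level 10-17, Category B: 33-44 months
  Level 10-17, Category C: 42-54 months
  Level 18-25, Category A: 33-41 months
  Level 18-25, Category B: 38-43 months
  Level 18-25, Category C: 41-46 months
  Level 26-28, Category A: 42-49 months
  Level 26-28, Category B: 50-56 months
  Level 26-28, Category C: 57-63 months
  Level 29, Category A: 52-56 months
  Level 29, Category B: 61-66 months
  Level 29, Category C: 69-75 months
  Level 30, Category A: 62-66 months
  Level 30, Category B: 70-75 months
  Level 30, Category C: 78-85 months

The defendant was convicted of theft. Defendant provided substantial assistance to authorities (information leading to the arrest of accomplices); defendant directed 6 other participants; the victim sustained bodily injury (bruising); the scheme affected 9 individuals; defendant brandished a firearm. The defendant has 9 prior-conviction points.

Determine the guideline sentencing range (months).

70-75 months

Base offense level for theft: 28.
S1 applies: 28 − 3 = 25.
S2 applies: 25 + 4 = 29.
S3 applies: 29 + 2 = 31.
S4 applies (level before this adjustment is 31 ≥ 7, so +4): 31 + 4 = 35.
S5 applies: 35 + 3 = 38.
Level 38 exceeds the maximum of 30; capped at 30.
Final offense level: 30.
Criminal history: 9 prior points → Category B (2-9).
Level 30 falls in the 30 band.
Grid: Level 30 × Category B = 70-75 months.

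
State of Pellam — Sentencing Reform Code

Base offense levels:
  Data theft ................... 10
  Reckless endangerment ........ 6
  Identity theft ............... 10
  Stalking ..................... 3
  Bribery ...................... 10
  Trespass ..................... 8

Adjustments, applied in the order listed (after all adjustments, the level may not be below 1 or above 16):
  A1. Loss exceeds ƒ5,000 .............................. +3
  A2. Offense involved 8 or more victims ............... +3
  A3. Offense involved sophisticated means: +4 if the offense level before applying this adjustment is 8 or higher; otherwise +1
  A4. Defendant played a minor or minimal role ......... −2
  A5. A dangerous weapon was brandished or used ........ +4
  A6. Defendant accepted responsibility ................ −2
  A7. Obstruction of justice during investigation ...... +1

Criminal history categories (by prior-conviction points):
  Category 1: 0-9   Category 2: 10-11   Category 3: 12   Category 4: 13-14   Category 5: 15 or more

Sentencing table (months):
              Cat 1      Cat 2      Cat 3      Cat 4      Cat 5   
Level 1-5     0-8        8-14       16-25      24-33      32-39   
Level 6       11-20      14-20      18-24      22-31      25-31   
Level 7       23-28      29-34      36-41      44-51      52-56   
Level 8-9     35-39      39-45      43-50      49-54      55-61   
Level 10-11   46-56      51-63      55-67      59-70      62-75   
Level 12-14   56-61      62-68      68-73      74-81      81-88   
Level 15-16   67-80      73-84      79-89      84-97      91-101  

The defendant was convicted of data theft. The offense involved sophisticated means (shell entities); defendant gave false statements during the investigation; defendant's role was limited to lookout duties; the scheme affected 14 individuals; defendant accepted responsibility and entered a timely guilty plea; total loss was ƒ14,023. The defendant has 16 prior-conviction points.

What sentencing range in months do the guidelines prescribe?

91-101 months

Base offense level for data theft: 10.
A1 applies: 10 + 3 = 13.
A2 applies: 13 + 3 = 16.
A3 applies (level before this adjustment is 16 ≥ 8, so +4): 16 + 4 = 20.
A4 applies: 20 − 2 = 18.
A5 does not apply.
A6 applies: 18 − 2 = 16.
A7 applies: 16 + 1 = 17.
Level 17 exceeds the maximum of 16; capped at 16.
Final offense level: 16.
Criminal history: 16 prior points → Category 5 (15+).
Level 16 falls in the 15-16 band.
Grid: Level 15-16 × Category 5 = 91-101 months.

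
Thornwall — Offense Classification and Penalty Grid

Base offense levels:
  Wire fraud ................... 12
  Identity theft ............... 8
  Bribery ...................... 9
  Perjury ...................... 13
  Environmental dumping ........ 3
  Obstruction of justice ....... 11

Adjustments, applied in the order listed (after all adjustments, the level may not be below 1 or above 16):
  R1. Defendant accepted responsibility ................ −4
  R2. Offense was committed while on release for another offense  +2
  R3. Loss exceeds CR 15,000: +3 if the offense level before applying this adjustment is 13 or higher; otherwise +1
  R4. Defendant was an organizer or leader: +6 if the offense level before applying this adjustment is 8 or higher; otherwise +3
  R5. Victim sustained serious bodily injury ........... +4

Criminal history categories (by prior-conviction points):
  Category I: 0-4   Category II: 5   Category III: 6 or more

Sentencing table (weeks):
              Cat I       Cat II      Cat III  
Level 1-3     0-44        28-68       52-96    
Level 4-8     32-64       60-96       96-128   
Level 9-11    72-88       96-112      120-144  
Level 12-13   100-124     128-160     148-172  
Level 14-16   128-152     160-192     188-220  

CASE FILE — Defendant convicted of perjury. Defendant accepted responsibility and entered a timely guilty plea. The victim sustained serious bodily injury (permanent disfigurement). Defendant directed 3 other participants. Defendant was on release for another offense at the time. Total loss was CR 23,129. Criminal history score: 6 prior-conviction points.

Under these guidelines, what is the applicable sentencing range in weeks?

188-220 weeks

Base offense level for perjury: 13.
R1 applies: 13 − 4 = 9.
R2 applies: 9 + 2 = 11.
R3 applies (level before this adjustment is 11 < 13, so +1): 11 + 1 = 12.
R4 applies (level before this adjustment is 12 ≥ 8, so +6): 12 + 6 = 18.
R5 applies: 18 + 4 = 22.
Level 22 exceeds the maximum of 16; capped at 16.
Final offense level: 16.
Criminal history: 6 prior points → Category III (6+).
Level 16 falls in the 14-16 band.
Grid: Level 14-16 × Category III = 188-220 weeks.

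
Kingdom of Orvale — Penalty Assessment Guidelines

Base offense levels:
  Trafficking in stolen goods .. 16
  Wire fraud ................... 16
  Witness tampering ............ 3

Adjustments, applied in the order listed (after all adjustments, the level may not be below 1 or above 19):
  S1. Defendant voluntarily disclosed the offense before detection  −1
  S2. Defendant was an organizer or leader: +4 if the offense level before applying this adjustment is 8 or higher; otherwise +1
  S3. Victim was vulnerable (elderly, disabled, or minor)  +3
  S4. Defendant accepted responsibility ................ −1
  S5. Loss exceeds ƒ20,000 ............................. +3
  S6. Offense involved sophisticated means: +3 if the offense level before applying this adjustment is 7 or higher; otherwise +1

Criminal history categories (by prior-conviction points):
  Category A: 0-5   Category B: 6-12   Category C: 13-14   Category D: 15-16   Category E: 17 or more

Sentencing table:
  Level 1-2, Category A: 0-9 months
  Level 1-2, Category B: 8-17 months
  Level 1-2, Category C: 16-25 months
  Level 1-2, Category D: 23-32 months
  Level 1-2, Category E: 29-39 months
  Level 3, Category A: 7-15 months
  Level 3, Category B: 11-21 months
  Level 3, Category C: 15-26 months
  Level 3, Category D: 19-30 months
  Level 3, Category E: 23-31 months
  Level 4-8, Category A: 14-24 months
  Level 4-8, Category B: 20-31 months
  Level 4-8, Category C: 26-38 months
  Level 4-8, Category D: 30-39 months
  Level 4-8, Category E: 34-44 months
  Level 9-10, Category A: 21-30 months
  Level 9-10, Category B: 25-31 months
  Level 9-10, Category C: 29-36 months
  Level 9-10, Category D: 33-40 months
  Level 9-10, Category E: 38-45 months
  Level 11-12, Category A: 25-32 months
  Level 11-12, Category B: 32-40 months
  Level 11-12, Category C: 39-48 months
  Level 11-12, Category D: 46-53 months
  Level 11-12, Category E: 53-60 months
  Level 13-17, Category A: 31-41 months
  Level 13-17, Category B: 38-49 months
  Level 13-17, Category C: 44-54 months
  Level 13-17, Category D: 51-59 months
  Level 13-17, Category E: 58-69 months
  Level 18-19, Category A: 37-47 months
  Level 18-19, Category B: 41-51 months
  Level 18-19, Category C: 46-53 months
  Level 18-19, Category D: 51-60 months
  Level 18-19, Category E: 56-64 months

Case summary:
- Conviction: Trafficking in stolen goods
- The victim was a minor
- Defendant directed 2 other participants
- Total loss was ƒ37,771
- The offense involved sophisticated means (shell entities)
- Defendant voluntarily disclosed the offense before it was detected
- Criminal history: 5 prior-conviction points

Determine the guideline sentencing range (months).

Base offense level for trafficking in stolen goods: 16.
S1 applies: 16 − 1 = 15.
S2 applies (level before this adjustment is 15 ≥ 8, so +4): 15 + 4 = 19.
S3 applies: 19 + 3 = 22.
S5 applies: 22 + 3 = 25.
S6 applies (level before this adjustment is 25 ≥ 7, so +3): 25 + 3 = 28.
Level 28 exceeds the maximum of 19; capped at 19.
Final offense level: 19.
Criminal history: 5 prior points → Category A (0-5).
Level 19 falls in the 18-19 band.
Grid: Level 18-19 × Category A = 37-47 months.

37-47 months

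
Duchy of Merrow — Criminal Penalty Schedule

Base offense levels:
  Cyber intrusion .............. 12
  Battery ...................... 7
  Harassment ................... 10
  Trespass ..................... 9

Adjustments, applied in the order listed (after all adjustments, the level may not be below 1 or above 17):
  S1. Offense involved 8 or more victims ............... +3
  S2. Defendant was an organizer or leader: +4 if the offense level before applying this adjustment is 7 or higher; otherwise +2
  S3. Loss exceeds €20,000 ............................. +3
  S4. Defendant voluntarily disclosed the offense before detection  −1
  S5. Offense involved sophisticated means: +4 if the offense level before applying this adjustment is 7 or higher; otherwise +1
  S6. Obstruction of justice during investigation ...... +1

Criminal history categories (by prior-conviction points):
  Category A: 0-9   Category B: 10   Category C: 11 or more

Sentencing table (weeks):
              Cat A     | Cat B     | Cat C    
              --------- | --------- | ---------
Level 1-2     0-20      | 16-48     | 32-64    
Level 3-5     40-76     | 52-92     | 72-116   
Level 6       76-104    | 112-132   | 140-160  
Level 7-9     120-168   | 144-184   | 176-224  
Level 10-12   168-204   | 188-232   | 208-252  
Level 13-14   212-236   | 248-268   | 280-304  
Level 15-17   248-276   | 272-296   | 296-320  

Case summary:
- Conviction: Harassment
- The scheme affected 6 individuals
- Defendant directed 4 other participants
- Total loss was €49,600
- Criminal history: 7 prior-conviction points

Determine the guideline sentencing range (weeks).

248-276 weeks

Base offense level for harassment: 10.
S1 does not apply.
S2 applies (level before this adjustment is 10 ≥ 7, so +4): 10 + 4 = 14.
S3 applies: 14 + 3 = 17.
S4 does not apply.
S6 does not apply.
Final offense level: 17.
Criminal history: 7 prior points → Category A (0-9).
Level 17 falls in the 15-17 band.
Grid: Level 15-17 × Category A = 248-276 weeks.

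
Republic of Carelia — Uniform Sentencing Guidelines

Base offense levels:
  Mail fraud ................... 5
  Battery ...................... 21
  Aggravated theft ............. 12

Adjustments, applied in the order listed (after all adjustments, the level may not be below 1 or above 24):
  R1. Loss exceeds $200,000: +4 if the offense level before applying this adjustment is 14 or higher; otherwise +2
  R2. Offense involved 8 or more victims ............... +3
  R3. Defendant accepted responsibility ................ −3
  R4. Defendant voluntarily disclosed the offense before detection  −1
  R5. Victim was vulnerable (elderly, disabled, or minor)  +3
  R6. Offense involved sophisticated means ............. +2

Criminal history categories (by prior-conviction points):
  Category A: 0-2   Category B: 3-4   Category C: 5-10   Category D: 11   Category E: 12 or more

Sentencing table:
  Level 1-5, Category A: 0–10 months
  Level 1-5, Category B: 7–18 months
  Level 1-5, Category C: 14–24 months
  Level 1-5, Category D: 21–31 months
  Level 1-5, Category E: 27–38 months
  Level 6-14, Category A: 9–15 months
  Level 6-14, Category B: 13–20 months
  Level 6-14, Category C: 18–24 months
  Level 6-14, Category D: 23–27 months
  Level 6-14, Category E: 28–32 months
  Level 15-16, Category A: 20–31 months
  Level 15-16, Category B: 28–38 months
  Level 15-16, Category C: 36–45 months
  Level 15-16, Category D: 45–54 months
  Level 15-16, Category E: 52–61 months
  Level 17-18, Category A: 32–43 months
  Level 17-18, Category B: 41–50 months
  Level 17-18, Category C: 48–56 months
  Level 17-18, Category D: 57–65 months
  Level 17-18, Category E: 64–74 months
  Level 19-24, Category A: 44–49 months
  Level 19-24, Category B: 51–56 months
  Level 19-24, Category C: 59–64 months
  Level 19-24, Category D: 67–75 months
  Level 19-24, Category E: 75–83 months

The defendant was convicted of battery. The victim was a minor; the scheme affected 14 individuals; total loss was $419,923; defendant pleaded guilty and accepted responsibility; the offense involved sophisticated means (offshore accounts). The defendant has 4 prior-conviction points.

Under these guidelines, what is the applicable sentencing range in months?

Base offense level for battery: 21.
R1 applies (level before this adjustment is 21 ≥ 14, so +4): 21 + 4 = 25.
R2 applies: 25 + 3 = 28.
R3 applies: 28 − 3 = 25.
R4 does not apply.
R5 applies: 25 + 3 = 28.
R6 applies: 28 + 2 = 30.
Level 30 exceeds the maximum of 24; capped at 24.
Final offense level: 24.
Criminal history: 4 prior points → Category B (3-4).
Level 24 falls in the 19-24 band.
Grid: Level 19-24 × Category B = 51-56 months.

51-56 months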